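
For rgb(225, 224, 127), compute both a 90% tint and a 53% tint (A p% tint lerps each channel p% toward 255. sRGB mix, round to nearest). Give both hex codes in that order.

90% tint:
  R: 225 + 0.9×(255−225) = 225 + 27 = 252 → 252
  G: 224 + 0.9×(255−224) = 224 + 27.9 = 251.9 → 252
  B: 127 + 0.9×(255−127) = 127 + 115.2 = 242.2 → 242
  → #fcfcf2
53% tint:
  R: 225 + 15.9 = 240.9 → 241
  G: 224 + 0.53×(255−224) = 224 + 16.43 = 240.43 → 240
  B: 127 + 67.84 = 194.84 → 195
  → #f1f0c3

#fcfcf2, #f1f0c3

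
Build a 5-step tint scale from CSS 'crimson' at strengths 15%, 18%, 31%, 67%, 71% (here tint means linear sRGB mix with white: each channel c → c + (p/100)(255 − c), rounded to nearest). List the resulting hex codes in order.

#e13759, #e23e5f, #e75d78, #f3b1bf, #f5bbc6

CSS crimson is rgb(220, 20, 60).
15%: (220 + 5.25 = 225.25→225, 20 + 35.25 = 55.25→55, 60 + 29.25 = 89.25→89) → #e13759
18%: (220 + 6.3 = 226.3→226, 20 + 42.3 = 62.3→62, 60 + 35.1 = 95.1→95) → #e23e5f
31%: (220 + 10.85 = 230.85→231, 20 + 72.85 = 92.85→93, 60 + 60.45 = 120.45→120) → #e75d78
67%: (220 + 23.45 = 243.45→243, 20 + 157.45 = 177.45→177, 60 + 130.65 = 190.65→191) → #f3b1bf
71%: (220 + 24.85 = 244.85→245, 20 + 166.85 = 186.85→187, 60 + 138.45 = 198.45→198) → #f5bbc6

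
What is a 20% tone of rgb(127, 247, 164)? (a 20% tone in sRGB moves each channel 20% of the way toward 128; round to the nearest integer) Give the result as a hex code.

#7FDF9D

Lerp each channel 20% toward 128:
  R: 127 + 0.2×(128−127) = 127 + 0.2 = 127.2 → 127
  G: 247 − 23.8 = 223.2 → 223
  B: 164 + 0.2×(128−164) = 164 − 7.2 = 156.8 → 157
rgb(127, 223, 157) = #7FDF9D.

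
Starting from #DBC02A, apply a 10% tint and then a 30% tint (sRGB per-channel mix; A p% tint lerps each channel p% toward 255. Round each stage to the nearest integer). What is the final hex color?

#DBC02A is rgb(219, 192, 42).
A 10% tint moves each channel 10% toward 255:
  R: 219 + 0.1×(255−219) = 219 + 3.6 = 222.6 → 223
  G: 192 + 6.3 = 198.3 → 198
  B: 42 + 0.1×(255−42) = 42 + 21.3 = 63.3 → 63
After the tint: rgb(223, 198, 63) = #DFC63F.
A 30% tint moves each channel 30% toward 255:
  R: 223 + 0.3×(255−223) = 223 + 9.6 = 232.6 → 233
  G: 198 + 17.1 = 215.1 → 215
  B: 63 + 57.6 = 120.6 → 121
rgb(233, 215, 121) = #E9D779.

#E9D779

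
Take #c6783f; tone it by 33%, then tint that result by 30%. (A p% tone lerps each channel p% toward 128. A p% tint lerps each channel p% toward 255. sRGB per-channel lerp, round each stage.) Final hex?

#c7a387

#c6783f is rgb(198, 120, 63).
Lerp each channel 33% toward 128:
  R: 198 + 0.33×(128−198) = 198 − 23.1 = 174.9 → 175
  G: 120 + 2.64 = 122.64 → 123
  B: 63 + 0.33×(128−63) = 63 + 21.45 = 84.45 → 84
After the tone: rgb(175, 123, 84) = #af7b54.
Per channel, c → c + 0.3(255 − c):
  R: 175 + 0.3×(255−175) = 175 + 24 = 199 → 199
  G: 123 + 0.3×(255−123) = 123 + 39.6 = 162.6 → 163
  B: 84 + 51.3 = 135.3 → 135
rgb(199, 163, 135) = #c7a387.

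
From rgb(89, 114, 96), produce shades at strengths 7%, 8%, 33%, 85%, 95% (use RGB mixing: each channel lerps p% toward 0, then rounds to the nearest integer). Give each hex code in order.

#536A59, #526958, #3C4C40, #0D110E, #040605

7%: (89 − 6.23 = 82.77→83, 114 − 7.98 = 106.02→106, 96 − 6.72 = 89.28→89) → #536A59
8%: (89 − 7.12 = 81.88→82, 114 − 9.12 = 104.88→105, 96 − 7.68 = 88.32→88) → #526958
33%: (89 − 29.37 = 59.63→60, 114 − 37.62 = 76.38→76, 96 − 31.68 = 64.32→64) → #3C4C40
85%: (89 − 75.65 = 13.35→13, 114 − 96.9 = 17.1→17, 96 − 81.6 = 14.4→14) → #0D110E
95%: (89 − 84.55 = 4.45→4, 114 − 108.3 = 5.7→6, 96 − 91.2 = 4.8→5) → #040605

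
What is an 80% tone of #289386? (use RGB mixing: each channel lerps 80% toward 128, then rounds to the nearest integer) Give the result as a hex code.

#6E8481

#289386 is rgb(40, 147, 134).
Lerp each channel 80% toward 128:
  R: 40 + 70.4 = 110.4 → 110
  G: 147 + 0.8×(128−147) = 147 − 15.2 = 131.8 → 132
  B: 134 + 0.8×(128−134) = 134 − 4.8 = 129.2 → 129
rgb(110, 132, 129) = #6E8481.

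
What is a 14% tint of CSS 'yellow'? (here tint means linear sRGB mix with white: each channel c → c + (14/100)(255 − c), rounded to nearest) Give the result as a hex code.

CSS yellow is rgb(255, 255, 0).
Per channel, c → c + 0.14(255 − c):
  R: 255 + 0.14×(255−255) = 255 + 0 = 255 → 255
  G: 255 + 0 = 255 → 255
  B: 0 + 35.7 = 35.7 → 36
rgb(255, 255, 36) = #ffff24.

#ffff24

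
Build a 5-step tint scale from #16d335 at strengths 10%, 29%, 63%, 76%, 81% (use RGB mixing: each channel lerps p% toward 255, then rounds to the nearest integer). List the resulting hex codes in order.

#2dd749, #5ae070, #a9efb4, #c7f4cf, #d3f7d9

#16d335 is rgb(22, 211, 53).
10%: (22 + 23.3 = 45.3→45, 211 + 4.4 = 215.4→215, 53 + 20.2 = 73.2→73) → #2dd749
29%: (22 + 67.57 = 89.57→90, 211 + 12.76 = 223.76→224, 53 + 58.58 = 111.58→112) → #5ae070
63%: (22 + 146.79 = 168.79→169, 211 + 27.72 = 238.72→239, 53 + 127.26 = 180.26→180) → #a9efb4
76%: (22 + 177.08 = 199.08→199, 211 + 33.44 = 244.44→244, 53 + 153.52 = 206.52→207) → #c7f4cf
81%: (22 + 188.73 = 210.73→211, 211 + 35.64 = 246.64→247, 53 + 163.62 = 216.62→217) → #d3f7d9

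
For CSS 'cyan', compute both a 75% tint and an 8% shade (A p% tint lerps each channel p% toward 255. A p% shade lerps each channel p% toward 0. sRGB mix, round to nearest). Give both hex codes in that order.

#BFFFFF, #00EBEB

CSS cyan is rgb(0, 255, 255).
75% tint:
  R: 0 + 191.25 = 191.25 → 191
  G: 255 + 0.75×(255−255) = 255 + 0 = 255 → 255
  B: 255 + 0.75×(255−255) = 255 + 0 = 255 → 255
  → #BFFFFF
8% shade:
  R: 0 + 0.08×(0−0) = 0 + 0 = 0 → 0
  G: 255 + 0.08×(0−255) = 255 − 20.4 = 234.6 → 235
  B: 255 + 0.08×(0−255) = 255 − 20.4 = 234.6 → 235
  → #00EBEB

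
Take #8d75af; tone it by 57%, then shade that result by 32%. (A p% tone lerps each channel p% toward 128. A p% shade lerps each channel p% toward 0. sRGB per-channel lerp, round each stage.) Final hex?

#8d75af is rgb(141, 117, 175).
A 57% tone moves each channel 57% toward 128:
  R: 141 + 0.57×(128−141) = 141 − 7.41 = 133.59 → 134
  G: 117 + 6.27 = 123.27 → 123
  B: 175 + 0.57×(128−175) = 175 − 26.79 = 148.21 → 148
After the tone: rgb(134, 123, 148) = #867b94.
Per channel, c → c + 0.32(0 − c):
  R: 134 + 0.32×(0−134) = 134 − 42.88 = 91.12 → 91
  G: 123 + 0.32×(0−123) = 123 − 39.36 = 83.64 → 84
  B: 148 + 0.32×(0−148) = 148 − 47.36 = 100.64 → 101
rgb(91, 84, 101) = #5b5465.

#5b5465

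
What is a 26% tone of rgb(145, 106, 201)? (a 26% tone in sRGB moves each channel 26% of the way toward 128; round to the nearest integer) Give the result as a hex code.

#8D70B6

Lerp each channel 26% toward 128:
  R: 145 + 0.26×(128−145) = 145 − 4.42 = 140.58 → 141
  G: 106 + 5.72 = 111.72 → 112
  B: 201 − 18.98 = 182.02 → 182
rgb(141, 112, 182) = #8D70B6.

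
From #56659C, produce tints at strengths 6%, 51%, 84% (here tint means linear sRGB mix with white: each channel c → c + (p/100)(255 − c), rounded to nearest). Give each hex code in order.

#56659C is rgb(86, 101, 156).
6%: (86 + 10.14 = 96.14→96, 101 + 9.24 = 110.24→110, 156 + 5.94 = 161.94→162) → #606EA2
51%: (86 + 86.19 = 172.19→172, 101 + 78.54 = 179.54→180, 156 + 50.49 = 206.49→206) → #ACB4CE
84%: (86 + 141.96 = 227.96→228, 101 + 129.36 = 230.36→230, 156 + 83.16 = 239.16→239) → #E4E6EF

#606EA2, #ACB4CE, #E4E6EF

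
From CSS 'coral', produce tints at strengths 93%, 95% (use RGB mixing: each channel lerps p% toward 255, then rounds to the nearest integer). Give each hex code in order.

#FFF6F3, #FFF9F6

CSS coral is rgb(255, 127, 80).
93%: (255→255, 127 + 119.04 = 246.04→246, 80 + 162.75 = 242.75→243) → #FFF6F3
95%: (255→255, 127 + 121.6 = 248.6→249, 80 + 166.25 = 246.25→246) → #FFF9F6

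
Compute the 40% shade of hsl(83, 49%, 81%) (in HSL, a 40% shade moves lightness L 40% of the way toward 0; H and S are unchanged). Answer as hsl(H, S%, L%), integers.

hsl(83, 49%, 49%)

L moves 40% from 81 toward 0: 81 − 32.4 = 48.6 → 49.
H and S are unchanged.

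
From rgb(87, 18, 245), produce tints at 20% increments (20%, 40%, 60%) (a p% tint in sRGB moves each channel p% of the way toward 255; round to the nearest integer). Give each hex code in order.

20%: (87 + 33.6 = 120.6→121, 18 + 47.4 = 65.4→65, 245 + 2 = 247→247) → #7941f7
40%: (87 + 67.2 = 154.2→154, 18 + 94.8 = 112.8→113, 245 + 4 = 249→249) → #9a71f9
60%: (87 + 100.8 = 187.8→188, 18 + 142.2 = 160.2→160, 245 + 6 = 251→251) → #bca0fb

#7941f7, #9a71f9, #bca0fb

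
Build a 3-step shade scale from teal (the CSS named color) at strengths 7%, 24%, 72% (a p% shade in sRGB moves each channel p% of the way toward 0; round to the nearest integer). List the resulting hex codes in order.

#007777, #006161, #002424

CSS teal is rgb(0, 128, 128).
7%: (0→0, 128 − 8.96 = 119.04→119, 128 − 8.96 = 119.04→119) → #007777
24%: (0→0, 128 − 30.72 = 97.28→97, 128 − 30.72 = 97.28→97) → #006161
72%: (0→0, 128 − 92.16 = 35.84→36, 128 − 92.16 = 35.84→36) → #002424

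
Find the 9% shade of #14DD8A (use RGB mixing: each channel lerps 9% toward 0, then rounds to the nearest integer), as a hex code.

#12C97E

#14DD8A is rgb(20, 221, 138).
A 9% shade moves each channel 9% toward 0:
  R: 20 + 0.09×(0−20) = 20 − 1.8 = 18.2 → 18
  G: 221 + 0.09×(0−221) = 221 − 19.89 = 201.11 → 201
  B: 138 + 0.09×(0−138) = 138 − 12.42 = 125.58 → 126
rgb(18, 201, 126) = #12C97E.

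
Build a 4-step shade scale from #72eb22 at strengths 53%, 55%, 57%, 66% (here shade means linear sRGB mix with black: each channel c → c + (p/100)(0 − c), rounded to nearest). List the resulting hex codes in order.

#72eb22 is rgb(114, 235, 34).
53%: (114 − 60.42 = 53.58→54, 235 − 124.55 = 110.45→110, 34 − 18.02 = 15.98→16) → #366e10
55%: (114 − 62.7 = 51.3→51, 235 − 129.25 = 105.75→106, 34 − 18.7 = 15.3→15) → #336a0f
57%: (114 − 64.98 = 49.02→49, 235 − 133.95 = 101.05→101, 34 − 19.38 = 14.62→15) → #31650f
66%: (114 − 75.24 = 38.76→39, 235 − 155.1 = 79.9→80, 34 − 22.44 = 11.56→12) → #27500c

#366e10, #336a0f, #31650f, #27500c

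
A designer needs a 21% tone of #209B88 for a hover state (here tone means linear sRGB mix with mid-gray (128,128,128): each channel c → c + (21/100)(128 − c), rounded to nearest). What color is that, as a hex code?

#209B88 is rgb(32, 155, 136).
Lerp each channel 21% toward 128:
  R: 32 + 0.21×(128−32) = 32 + 20.16 = 52.16 → 52
  G: 155 − 5.67 = 149.33 → 149
  B: 136 + 0.21×(128−136) = 136 − 1.68 = 134.32 → 134
rgb(52, 149, 134) = #349586.

#349586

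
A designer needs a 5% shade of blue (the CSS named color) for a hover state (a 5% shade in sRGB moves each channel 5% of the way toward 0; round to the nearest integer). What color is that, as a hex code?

#0000f2

CSS blue is rgb(0, 0, 255).
Lerp each channel 5% toward 0:
  R: 0 + 0 = 0 → 0
  G: 0 + 0.05×(0−0) = 0 + 0 = 0 → 0
  B: 255 + 0.05×(0−255) = 255 − 12.75 = 242.25 → 242
rgb(0, 0, 242) = #0000f2.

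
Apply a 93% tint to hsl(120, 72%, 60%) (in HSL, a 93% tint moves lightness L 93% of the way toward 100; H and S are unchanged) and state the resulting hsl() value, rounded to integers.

L moves 93% from 60 toward 100: 60 + 37.2 = 97.2 → 97.
H and S are unchanged.

hsl(120, 72%, 97%)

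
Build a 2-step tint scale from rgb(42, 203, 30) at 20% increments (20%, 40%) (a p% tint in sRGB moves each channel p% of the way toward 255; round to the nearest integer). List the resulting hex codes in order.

#55D54B, #7FE078

20%: (42 + 42.6 = 84.6→85, 203 + 10.4 = 213.4→213, 30 + 45 = 75→75) → #55D54B
40%: (42 + 85.2 = 127.2→127, 203 + 20.8 = 223.8→224, 30 + 90 = 120→120) → #7FE078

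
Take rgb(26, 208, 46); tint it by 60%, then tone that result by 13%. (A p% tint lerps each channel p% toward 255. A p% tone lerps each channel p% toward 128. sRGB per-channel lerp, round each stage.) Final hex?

#9edea5

Lerp each channel 60% toward 255:
  R: 26 + 0.6×(255−26) = 26 + 137.4 = 163.4 → 163
  G: 208 + 0.6×(255−208) = 208 + 28.2 = 236.2 → 236
  B: 46 + 0.6×(255−46) = 46 + 125.4 = 171.4 → 171
After the tint: rgb(163, 236, 171) = #a3ecab.
A 13% tone moves each channel 13% toward 128:
  R: 163 − 4.55 = 158.45 → 158
  G: 236 − 14.04 = 221.96 → 222
  B: 171 − 5.59 = 165.41 → 165
rgb(158, 222, 165) = #9edea5.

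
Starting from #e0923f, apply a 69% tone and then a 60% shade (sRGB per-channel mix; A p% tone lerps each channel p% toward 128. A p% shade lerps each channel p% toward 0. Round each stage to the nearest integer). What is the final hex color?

#e0923f is rgb(224, 146, 63).
Lerp each channel 69% toward 128:
  R: 224 + 0.69×(128−224) = 224 − 66.24 = 157.76 → 158
  G: 146 − 12.42 = 133.58 → 134
  B: 63 + 44.85 = 107.85 → 108
After the tone: rgb(158, 134, 108) = #9e866c.
A 60% shade moves each channel 60% toward 0:
  R: 158 + 0.6×(0−158) = 158 − 94.8 = 63.2 → 63
  G: 134 + 0.6×(0−134) = 134 − 80.4 = 53.6 → 54
  B: 108 − 64.8 = 43.2 → 43
rgb(63, 54, 43) = #3f362b.

#3f362b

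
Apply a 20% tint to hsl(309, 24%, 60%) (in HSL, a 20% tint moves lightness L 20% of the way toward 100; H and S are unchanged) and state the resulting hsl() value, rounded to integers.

L moves 20% from 60 toward 100: 60 + 8 = 68 → 68.
H and S are unchanged.

hsl(309, 24%, 68%)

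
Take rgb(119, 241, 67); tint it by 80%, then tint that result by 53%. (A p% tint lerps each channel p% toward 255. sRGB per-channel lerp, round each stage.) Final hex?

#F2FEED

Per channel, c → c + 0.8(255 − c):
  R: 119 + 0.8×(255−119) = 119 + 108.8 = 227.8 → 228
  G: 241 + 11.2 = 252.2 → 252
  B: 67 + 0.8×(255−67) = 67 + 150.4 = 217.4 → 217
After the tint: rgb(228, 252, 217) = #E4FCD9.
Per channel, c → c + 0.53(255 − c):
  R: 228 + 0.53×(255−228) = 228 + 14.31 = 242.31 → 242
  G: 252 + 0.53×(255−252) = 252 + 1.59 = 253.59 → 254
  B: 217 + 20.14 = 237.14 → 237
rgb(242, 254, 237) = #F2FEED.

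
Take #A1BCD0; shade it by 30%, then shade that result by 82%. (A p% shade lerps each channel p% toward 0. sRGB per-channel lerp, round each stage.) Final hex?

#14181A

#A1BCD0 is rgb(161, 188, 208).
Per channel, c → c + 0.3(0 − c):
  R: 161 − 48.3 = 112.7 → 113
  G: 188 − 56.4 = 131.6 → 132
  B: 208 − 62.4 = 145.6 → 146
After the shade: rgb(113, 132, 146) = #718492.
Per channel, c → c + 0.82(0 − c):
  R: 113 + 0.82×(0−113) = 113 − 92.66 = 20.34 → 20
  G: 132 − 108.24 = 23.76 → 24
  B: 146 − 119.72 = 26.28 → 26
rgb(20, 24, 26) = #14181A.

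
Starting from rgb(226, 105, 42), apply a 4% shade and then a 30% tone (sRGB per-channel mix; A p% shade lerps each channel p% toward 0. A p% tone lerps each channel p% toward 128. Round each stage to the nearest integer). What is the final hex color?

#be6d42

A 4% shade moves each channel 4% toward 0:
  R: 226 − 9.04 = 216.96 → 217
  G: 105 + 0.04×(0−105) = 105 − 4.2 = 100.8 → 101
  B: 42 + 0.04×(0−42) = 42 − 1.68 = 40.32 → 40
After the shade: rgb(217, 101, 40) = #d96528.
A 30% tone moves each channel 30% toward 128:
  R: 217 + 0.3×(128−217) = 217 − 26.7 = 190.3 → 190
  G: 101 + 8.1 = 109.1 → 109
  B: 40 + 0.3×(128−40) = 40 + 26.4 = 66.4 → 66
rgb(190, 109, 66) = #be6d42.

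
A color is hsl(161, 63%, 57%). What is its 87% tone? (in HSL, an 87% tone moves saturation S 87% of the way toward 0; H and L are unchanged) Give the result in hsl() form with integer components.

hsl(161, 8%, 57%)

S moves 87% from 63 toward 0: 63 − 54.81 = 8.19 → 8.
H and L are unchanged.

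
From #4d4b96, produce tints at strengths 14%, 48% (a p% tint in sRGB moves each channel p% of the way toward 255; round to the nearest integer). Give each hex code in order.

#4d4b96 is rgb(77, 75, 150).
14%: (77 + 24.92 = 101.92→102, 75 + 25.2 = 100.2→100, 150 + 14.7 = 164.7→165) → #6664a5
48%: (77 + 85.44 = 162.44→162, 75 + 86.4 = 161.4→161, 150 + 50.4 = 200.4→200) → #a2a1c8

#6664a5, #a2a1c8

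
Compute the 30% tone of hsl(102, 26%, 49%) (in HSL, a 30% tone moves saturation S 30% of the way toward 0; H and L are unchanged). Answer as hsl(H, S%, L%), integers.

hsl(102, 18%, 49%)

S moves 30% from 26 toward 0: 26 − 7.8 = 18.2 → 18.
H and L are unchanged.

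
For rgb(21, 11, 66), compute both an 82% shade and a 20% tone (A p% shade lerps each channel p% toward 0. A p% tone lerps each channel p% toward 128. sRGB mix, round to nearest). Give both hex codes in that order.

82% shade:
  R: 21 − 17.22 = 3.78 → 4
  G: 11 − 9.02 = 1.98 → 2
  B: 66 − 54.12 = 11.88 → 12
  → #04020C
20% tone:
  R: 21 + 21.4 = 42.4 → 42
  G: 11 + 23.4 = 34.4 → 34
  B: 66 + 0.2×(128−66) = 66 + 12.4 = 78.4 → 78
  → #2A224E

#04020C, #2A224E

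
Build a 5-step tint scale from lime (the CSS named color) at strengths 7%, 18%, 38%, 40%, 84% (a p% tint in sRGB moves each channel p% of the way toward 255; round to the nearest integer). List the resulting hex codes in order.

CSS lime is rgb(0, 255, 0).
7%: (0 + 17.85 = 17.85→18, 255→255, 0 + 17.85 = 17.85→18) → #12FF12
18%: (0 + 45.9 = 45.9→46, 255→255, 0 + 45.9 = 45.9→46) → #2EFF2E
38%: (0 + 96.9 = 96.9→97, 255→255, 0 + 96.9 = 96.9→97) → #61FF61
40%: (0 + 102 = 102→102, 255→255, 0 + 102 = 102→102) → #66FF66
84%: (0 + 214.2 = 214.2→214, 255→255, 0 + 214.2 = 214.2→214) → #D6FFD6

#12FF12, #2EFF2E, #61FF61, #66FF66, #D6FFD6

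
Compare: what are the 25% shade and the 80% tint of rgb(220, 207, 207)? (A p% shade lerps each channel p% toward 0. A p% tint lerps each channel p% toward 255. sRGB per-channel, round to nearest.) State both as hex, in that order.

#A59B9B, #F8F5F5

25% shade:
  R: 220 − 55 = 165 → 165
  G: 207 + 0.25×(0−207) = 207 − 51.75 = 155.25 → 155
  B: 207 + 0.25×(0−207) = 207 − 51.75 = 155.25 → 155
  → #A59B9B
80% tint:
  R: 220 + 28 = 248 → 248
  G: 207 + 38.4 = 245.4 → 245
  B: 207 + 0.8×(255−207) = 207 + 38.4 = 245.4 → 245
  → #F8F5F5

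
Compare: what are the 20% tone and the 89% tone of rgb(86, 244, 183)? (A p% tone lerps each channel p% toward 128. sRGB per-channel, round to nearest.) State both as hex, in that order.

20% tone:
  R: 86 + 0.2×(128−86) = 86 + 8.4 = 94.4 → 94
  G: 244 + 0.2×(128−244) = 244 − 23.2 = 220.8 → 221
  B: 183 − 11 = 172 → 172
  → #5EDDAC
89% tone:
  R: 86 + 37.38 = 123.38 → 123
  G: 244 − 103.24 = 140.76 → 141
  B: 183 − 48.95 = 134.05 → 134
  → #7B8D86

#5EDDAC, #7B8D86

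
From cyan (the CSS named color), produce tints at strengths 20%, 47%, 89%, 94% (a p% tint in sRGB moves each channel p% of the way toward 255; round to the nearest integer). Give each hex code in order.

#33ffff, #78ffff, #e3ffff, #f0ffff

CSS cyan is rgb(0, 255, 255).
20%: (0 + 51 = 51→51, 255→255, 255→255) → #33ffff
47%: (0 + 119.85 = 119.85→120, 255→255, 255→255) → #78ffff
89%: (0 + 226.95 = 226.95→227, 255→255, 255→255) → #e3ffff
94%: (0 + 239.7 = 239.7→240, 255→255, 255→255) → #f0ffff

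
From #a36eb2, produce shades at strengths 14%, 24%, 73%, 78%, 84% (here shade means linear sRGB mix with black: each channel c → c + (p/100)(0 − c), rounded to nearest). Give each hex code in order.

#8c5f99, #7c5487, #2c1e30, #241827, #1a121c

#a36eb2 is rgb(163, 110, 178).
14%: (163 − 22.82 = 140.18→140, 110 − 15.4 = 94.6→95, 178 − 24.92 = 153.08→153) → #8c5f99
24%: (163 − 39.12 = 123.88→124, 110 − 26.4 = 83.6→84, 178 − 42.72 = 135.28→135) → #7c5487
73%: (163 − 118.99 = 44.01→44, 110 − 80.3 = 29.7→30, 178 − 129.94 = 48.06→48) → #2c1e30
78%: (163 − 127.14 = 35.86→36, 110 − 85.8 = 24.2→24, 178 − 138.84 = 39.16→39) → #241827
84%: (163 − 136.92 = 26.08→26, 110 − 92.4 = 17.6→18, 178 − 149.52 = 28.48→28) → #1a121c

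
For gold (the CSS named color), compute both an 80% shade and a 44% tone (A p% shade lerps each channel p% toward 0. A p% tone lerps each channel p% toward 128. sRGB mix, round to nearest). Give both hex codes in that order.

#332B00, #C7B138

CSS gold is rgb(255, 215, 0).
80% shade:
  R: 255 + 0.8×(0−255) = 255 − 204 = 51 → 51
  G: 215 + 0.8×(0−215) = 215 − 172 = 43 → 43
  B: 0 + 0.8×(0−0) = 0 + 0 = 0 → 0
  → #332B00
44% tone:
  R: 255 + 0.44×(128−255) = 255 − 55.88 = 199.12 → 199
  G: 215 + 0.44×(128−215) = 215 − 38.28 = 176.72 → 177
  B: 0 + 56.32 = 56.32 → 56
  → #C7B138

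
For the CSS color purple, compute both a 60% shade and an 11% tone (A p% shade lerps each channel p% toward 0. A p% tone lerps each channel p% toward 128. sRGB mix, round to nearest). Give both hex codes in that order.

CSS purple is rgb(128, 0, 128).
60% shade:
  R: 128 + 0.6×(0−128) = 128 − 76.8 = 51.2 → 51
  G: 0 + 0.6×(0−0) = 0 + 0 = 0 → 0
  B: 128 + 0.6×(0−128) = 128 − 76.8 = 51.2 → 51
  → #330033
11% tone:
  R: 128 + 0.11×(128−128) = 128 + 0 = 128 → 128
  G: 0 + 0.11×(128−0) = 0 + 14.08 = 14.08 → 14
  B: 128 + 0 = 128 → 128
  → #800e80

#330033, #800e80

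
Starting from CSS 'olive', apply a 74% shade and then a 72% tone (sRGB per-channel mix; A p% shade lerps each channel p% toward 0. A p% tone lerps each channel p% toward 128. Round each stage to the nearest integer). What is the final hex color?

#65655C

CSS olive is rgb(128, 128, 0).
A 74% shade moves each channel 74% toward 0:
  R: 128 − 94.72 = 33.28 → 33
  G: 128 − 94.72 = 33.28 → 33
  B: 0 + 0.74×(0−0) = 0 + 0 = 0 → 0
After the shade: rgb(33, 33, 0) = #212100.
A 72% tone moves each channel 72% toward 128:
  R: 33 + 68.4 = 101.4 → 101
  G: 33 + 0.72×(128−33) = 33 + 68.4 = 101.4 → 101
  B: 0 + 0.72×(128−0) = 0 + 92.16 = 92.16 → 92
rgb(101, 101, 92) = #65655C.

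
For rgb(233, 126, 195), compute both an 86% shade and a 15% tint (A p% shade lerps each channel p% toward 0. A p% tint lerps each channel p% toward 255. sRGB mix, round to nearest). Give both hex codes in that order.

#21121b, #ec91cc

86% shade:
  R: 233 + 0.86×(0−233) = 233 − 200.38 = 32.62 → 33
  G: 126 + 0.86×(0−126) = 126 − 108.36 = 17.64 → 18
  B: 195 + 0.86×(0−195) = 195 − 167.7 = 27.3 → 27
  → #21121b
15% tint:
  R: 233 + 0.15×(255−233) = 233 + 3.3 = 236.3 → 236
  G: 126 + 0.15×(255−126) = 126 + 19.35 = 145.35 → 145
  B: 195 + 0.15×(255−195) = 195 + 9 = 204 → 204
  → #ec91cc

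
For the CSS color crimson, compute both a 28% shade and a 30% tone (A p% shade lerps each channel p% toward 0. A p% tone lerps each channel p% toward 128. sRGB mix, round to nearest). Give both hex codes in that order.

#9E0E2B, #C03450

CSS crimson is rgb(220, 20, 60).
28% shade:
  R: 220 + 0.28×(0−220) = 220 − 61.6 = 158.4 → 158
  G: 20 − 5.6 = 14.4 → 14
  B: 60 + 0.28×(0−60) = 60 − 16.8 = 43.2 → 43
  → #9E0E2B
30% tone:
  R: 220 + 0.3×(128−220) = 220 − 27.6 = 192.4 → 192
  G: 20 + 0.3×(128−20) = 20 + 32.4 = 52.4 → 52
  B: 60 + 0.3×(128−60) = 60 + 20.4 = 80.4 → 80
  → #C03450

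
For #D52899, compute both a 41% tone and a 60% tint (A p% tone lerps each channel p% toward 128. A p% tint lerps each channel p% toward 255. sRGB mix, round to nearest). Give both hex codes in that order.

#D52899 is rgb(213, 40, 153).
41% tone:
  R: 213 − 34.85 = 178.15 → 178
  G: 40 + 36.08 = 76.08 → 76
  B: 153 − 10.25 = 142.75 → 143
  → #B24C8F
60% tint:
  R: 213 + 0.6×(255−213) = 213 + 25.2 = 238.2 → 238
  G: 40 + 129 = 169 → 169
  B: 153 + 61.2 = 214.2 → 214
  → #EEA9D6

#B24C8F, #EEA9D6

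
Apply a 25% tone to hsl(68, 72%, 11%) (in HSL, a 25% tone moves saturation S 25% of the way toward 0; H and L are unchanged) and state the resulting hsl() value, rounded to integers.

hsl(68, 54%, 11%)

S moves 25% from 72 toward 0: 72 − 18 = 54 → 54.
H and L are unchanged.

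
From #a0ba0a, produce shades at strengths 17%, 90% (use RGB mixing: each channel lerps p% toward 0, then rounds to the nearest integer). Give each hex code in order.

#859a08, #101301

#a0ba0a is rgb(160, 186, 10).
17%: (160 − 27.2 = 132.8→133, 186 − 31.62 = 154.38→154, 10 − 1.7 = 8.3→8) → #859a08
90%: (160 − 144 = 16→16, 186 − 167.4 = 18.6→19, 10 − 9 = 1→1) → #101301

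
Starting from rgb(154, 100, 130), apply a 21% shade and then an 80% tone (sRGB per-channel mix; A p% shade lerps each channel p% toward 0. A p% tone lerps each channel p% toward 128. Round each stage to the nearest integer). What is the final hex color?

A 21% shade moves each channel 21% toward 0:
  R: 154 − 32.34 = 121.66 → 122
  G: 100 + 0.21×(0−100) = 100 − 21 = 79 → 79
  B: 130 + 0.21×(0−130) = 130 − 27.3 = 102.7 → 103
After the shade: rgb(122, 79, 103) = #7A4F67.
Per channel, c → c + 0.8(128 − c):
  R: 122 + 0.8×(128−122) = 122 + 4.8 = 126.8 → 127
  G: 79 + 0.8×(128−79) = 79 + 39.2 = 118.2 → 118
  B: 103 + 20 = 123 → 123
rgb(127, 118, 123) = #7F767B.

#7F767B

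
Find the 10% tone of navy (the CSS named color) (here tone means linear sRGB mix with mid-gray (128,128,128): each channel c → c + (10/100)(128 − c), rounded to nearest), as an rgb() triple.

rgb(13, 13, 128)

CSS navy is rgb(0, 0, 128).
Per channel, c → c + 0.1(128 − c):
  R: 0 + 0.1×(128−0) = 0 + 12.8 = 12.8 → 13
  G: 0 + 0.1×(128−0) = 0 + 12.8 = 12.8 → 13
  B: 128 + 0.1×(128−128) = 128 + 0 = 128 → 128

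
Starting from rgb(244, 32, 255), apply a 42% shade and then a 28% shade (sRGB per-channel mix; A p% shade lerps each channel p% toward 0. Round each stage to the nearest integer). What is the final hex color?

Per channel, c → c + 0.42(0 − c):
  R: 244 + 0.42×(0−244) = 244 − 102.48 = 141.52 → 142
  G: 32 − 13.44 = 18.56 → 19
  B: 255 − 107.1 = 147.9 → 148
After the shade: rgb(142, 19, 148) = #8e1394.
Per channel, c → c + 0.28(0 − c):
  R: 142 − 39.76 = 102.24 → 102
  G: 19 + 0.28×(0−19) = 19 − 5.32 = 13.68 → 14
  B: 148 − 41.44 = 106.56 → 107
rgb(102, 14, 107) = #660e6b.

#660e6b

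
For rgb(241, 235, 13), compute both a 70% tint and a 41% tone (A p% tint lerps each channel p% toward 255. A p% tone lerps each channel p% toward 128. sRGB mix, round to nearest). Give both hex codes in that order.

#fbf9b6, #c3bf3c

70% tint:
  R: 241 + 0.7×(255−241) = 241 + 9.8 = 250.8 → 251
  G: 235 + 0.7×(255−235) = 235 + 14 = 249 → 249
  B: 13 + 0.7×(255−13) = 13 + 169.4 = 182.4 → 182
  → #fbf9b6
41% tone:
  R: 241 − 46.33 = 194.67 → 195
  G: 235 − 43.87 = 191.13 → 191
  B: 13 + 0.41×(128−13) = 13 + 47.15 = 60.15 → 60
  → #c3bf3c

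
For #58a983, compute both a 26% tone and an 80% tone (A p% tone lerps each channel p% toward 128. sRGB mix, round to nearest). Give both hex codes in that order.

#58a983 is rgb(88, 169, 131).
26% tone:
  R: 88 + 10.4 = 98.4 → 98
  G: 169 − 10.66 = 158.34 → 158
  B: 131 + 0.26×(128−131) = 131 − 0.78 = 130.22 → 130
  → #629e82
80% tone:
  R: 88 + 0.8×(128−88) = 88 + 32 = 120 → 120
  G: 169 − 32.8 = 136.2 → 136
  B: 131 − 2.4 = 128.6 → 129
  → #788881

#629e82, #788881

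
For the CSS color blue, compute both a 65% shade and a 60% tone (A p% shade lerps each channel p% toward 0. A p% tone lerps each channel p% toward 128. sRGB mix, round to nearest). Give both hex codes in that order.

CSS blue is rgb(0, 0, 255).
65% shade:
  R: 0 + 0.65×(0−0) = 0 + 0 = 0 → 0
  G: 0 + 0.65×(0−0) = 0 + 0 = 0 → 0
  B: 255 + 0.65×(0−255) = 255 − 165.75 = 89.25 → 89
  → #000059
60% tone:
  R: 0 + 0.6×(128−0) = 0 + 76.8 = 76.8 → 77
  G: 0 + 76.8 = 76.8 → 77
  B: 255 − 76.2 = 178.8 → 179
  → #4d4db3

#000059, #4d4db3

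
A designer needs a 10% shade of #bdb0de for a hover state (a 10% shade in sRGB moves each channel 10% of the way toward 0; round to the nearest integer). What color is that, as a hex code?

#bdb0de is rgb(189, 176, 222).
A 10% shade moves each channel 10% toward 0:
  R: 189 + 0.1×(0−189) = 189 − 18.9 = 170.1 → 170
  G: 176 + 0.1×(0−176) = 176 − 17.6 = 158.4 → 158
  B: 222 + 0.1×(0−222) = 222 − 22.2 = 199.8 → 200
rgb(170, 158, 200) = #aa9ec8.

#aa9ec8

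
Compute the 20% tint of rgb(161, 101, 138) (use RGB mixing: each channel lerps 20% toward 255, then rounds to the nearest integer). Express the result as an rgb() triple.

rgb(180, 132, 161)

Lerp each channel 20% toward 255:
  R: 161 + 18.8 = 179.8 → 180
  G: 101 + 0.2×(255−101) = 101 + 30.8 = 131.8 → 132
  B: 138 + 0.2×(255−138) = 138 + 23.4 = 161.4 → 161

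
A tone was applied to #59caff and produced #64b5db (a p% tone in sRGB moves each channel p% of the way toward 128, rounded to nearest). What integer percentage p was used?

#59caff is rgb(89, 202, 255); #64b5db is rgb(100, 181, 219).
On the B channel (widest range): 219 ≈ 255 + (p/100)(128 − 255), so p ≈ 100×(219 − 255)/(128 − 255) = -3600/-127 = 28.35.
p = 28 reproduces all three channels after rounding.

28%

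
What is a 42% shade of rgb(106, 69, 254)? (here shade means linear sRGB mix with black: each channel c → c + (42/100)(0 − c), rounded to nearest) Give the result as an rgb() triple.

Lerp each channel 42% toward 0:
  R: 106 − 44.52 = 61.48 → 61
  G: 69 + 0.42×(0−69) = 69 − 28.98 = 40.02 → 40
  B: 254 + 0.42×(0−254) = 254 − 106.68 = 147.32 → 147

rgb(61, 40, 147)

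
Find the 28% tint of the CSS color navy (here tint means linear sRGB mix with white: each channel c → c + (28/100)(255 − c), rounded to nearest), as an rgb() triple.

CSS navy is rgb(0, 0, 128).
A 28% tint moves each channel 28% toward 255:
  R: 0 + 71.4 = 71.4 → 71
  G: 0 + 0.28×(255−0) = 0 + 71.4 = 71.4 → 71
  B: 128 + 0.28×(255−128) = 128 + 35.56 = 163.56 → 164

rgb(71, 71, 164)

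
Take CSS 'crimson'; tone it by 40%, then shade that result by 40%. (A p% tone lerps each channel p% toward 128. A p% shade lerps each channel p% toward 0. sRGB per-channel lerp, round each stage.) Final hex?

#6e2634

CSS crimson is rgb(220, 20, 60).
Lerp each channel 40% toward 128:
  R: 220 − 36.8 = 183.2 → 183
  G: 20 + 0.4×(128−20) = 20 + 43.2 = 63.2 → 63
  B: 60 + 0.4×(128−60) = 60 + 27.2 = 87.2 → 87
After the tone: rgb(183, 63, 87) = #b73f57.
Per channel, c → c + 0.4(0 − c):
  R: 183 + 0.4×(0−183) = 183 − 73.2 = 109.8 → 110
  G: 63 − 25.2 = 37.8 → 38
  B: 87 + 0.4×(0−87) = 87 − 34.8 = 52.2 → 52
rgb(110, 38, 52) = #6e2634.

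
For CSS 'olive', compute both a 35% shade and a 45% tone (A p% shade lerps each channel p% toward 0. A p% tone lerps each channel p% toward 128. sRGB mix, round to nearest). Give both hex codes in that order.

#535300, #80803A

CSS olive is rgb(128, 128, 0).
35% shade:
  R: 128 − 44.8 = 83.2 → 83
  G: 128 − 44.8 = 83.2 → 83
  B: 0 + 0 = 0 → 0
  → #535300
45% tone:
  R: 128 + 0 = 128 → 128
  G: 128 + 0.45×(128−128) = 128 + 0 = 128 → 128
  B: 0 + 0.45×(128−0) = 0 + 57.6 = 57.6 → 58
  → #80803A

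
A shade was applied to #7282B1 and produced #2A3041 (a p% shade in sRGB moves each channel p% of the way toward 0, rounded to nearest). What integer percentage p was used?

63%

#7282B1 is rgb(114, 130, 177); #2A3041 is rgb(42, 48, 65).
On the B channel (widest range): 65 ≈ 177 + (p/100)(0 − 177), so p ≈ 100×(65 − 177)/(0 − 177) = -11200/-177 = 63.28.
p = 63 reproduces all three channels after rounding.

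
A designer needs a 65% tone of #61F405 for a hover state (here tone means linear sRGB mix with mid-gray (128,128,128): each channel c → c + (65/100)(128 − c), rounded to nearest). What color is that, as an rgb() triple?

rgb(117, 169, 85)

#61F405 is rgb(97, 244, 5).
Lerp each channel 65% toward 128:
  R: 97 + 20.15 = 117.15 → 117
  G: 244 + 0.65×(128−244) = 244 − 75.4 = 168.6 → 169
  B: 5 + 0.65×(128−5) = 5 + 79.95 = 84.95 → 85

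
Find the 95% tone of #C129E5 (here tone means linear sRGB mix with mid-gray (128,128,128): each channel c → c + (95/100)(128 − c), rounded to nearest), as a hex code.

#C129E5 is rgb(193, 41, 229).
Per channel, c → c + 0.95(128 − c):
  R: 193 + 0.95×(128−193) = 193 − 61.75 = 131.25 → 131
  G: 41 + 0.95×(128−41) = 41 + 82.65 = 123.65 → 124
  B: 229 + 0.95×(128−229) = 229 − 95.95 = 133.05 → 133
rgb(131, 124, 133) = #837C85.

#837C85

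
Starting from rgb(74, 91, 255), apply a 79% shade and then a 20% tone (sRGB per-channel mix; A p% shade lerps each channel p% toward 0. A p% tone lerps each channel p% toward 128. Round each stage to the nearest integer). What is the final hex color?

#262945

A 79% shade moves each channel 79% toward 0:
  R: 74 + 0.79×(0−74) = 74 − 58.46 = 15.54 → 16
  G: 91 + 0.79×(0−91) = 91 − 71.89 = 19.11 → 19
  B: 255 + 0.79×(0−255) = 255 − 201.45 = 53.55 → 54
After the shade: rgb(16, 19, 54) = #101336.
Per channel, c → c + 0.2(128 − c):
  R: 16 + 0.2×(128−16) = 16 + 22.4 = 38.4 → 38
  G: 19 + 0.2×(128−19) = 19 + 21.8 = 40.8 → 41
  B: 54 + 14.8 = 68.8 → 69
rgb(38, 41, 69) = #262945.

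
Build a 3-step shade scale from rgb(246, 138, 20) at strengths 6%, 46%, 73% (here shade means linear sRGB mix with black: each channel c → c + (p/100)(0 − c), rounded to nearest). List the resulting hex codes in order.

6%: (246 − 14.76 = 231.24→231, 138 − 8.28 = 129.72→130, 20 − 1.2 = 18.8→19) → #E78213
46%: (246 − 113.16 = 132.84→133, 138 − 63.48 = 74.52→75, 20 − 9.2 = 10.8→11) → #854B0B
73%: (246 − 179.58 = 66.42→66, 138 − 100.74 = 37.26→37, 20 − 14.6 = 5.4→5) → #422505

#E78213, #854B0B, #422505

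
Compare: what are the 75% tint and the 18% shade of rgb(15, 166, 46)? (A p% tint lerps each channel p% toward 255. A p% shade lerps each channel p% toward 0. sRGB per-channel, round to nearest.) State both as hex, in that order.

75% tint:
  R: 15 + 180 = 195 → 195
  G: 166 + 0.75×(255−166) = 166 + 66.75 = 232.75 → 233
  B: 46 + 0.75×(255−46) = 46 + 156.75 = 202.75 → 203
  → #C3E9CB
18% shade:
  R: 15 + 0.18×(0−15) = 15 − 2.7 = 12.3 → 12
  G: 166 − 29.88 = 136.12 → 136
  B: 46 − 8.28 = 37.72 → 38
  → #0C8826

#C3E9CB, #0C8826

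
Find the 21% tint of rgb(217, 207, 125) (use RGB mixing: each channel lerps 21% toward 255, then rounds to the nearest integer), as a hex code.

Lerp each channel 21% toward 255:
  R: 217 + 0.21×(255−217) = 217 + 7.98 = 224.98 → 225
  G: 207 + 10.08 = 217.08 → 217
  B: 125 + 27.3 = 152.3 → 152
rgb(225, 217, 152) = #e1d998.

#e1d998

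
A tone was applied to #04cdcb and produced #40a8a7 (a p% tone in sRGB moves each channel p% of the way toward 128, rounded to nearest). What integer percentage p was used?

#04cdcb is rgb(4, 205, 203); #40a8a7 is rgb(64, 168, 167).
On the R channel (widest range): 64 ≈ 4 + (p/100)(128 − 4), so p ≈ 100×(64 − 4)/(128 − 4) = 6000/124 = 48.39.
p = 48 reproduces all three channels after rounding.

48%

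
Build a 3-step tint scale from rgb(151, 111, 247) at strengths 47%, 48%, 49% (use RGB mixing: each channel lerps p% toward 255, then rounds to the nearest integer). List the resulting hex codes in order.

47%: (151 + 48.88 = 199.88→200, 111 + 67.68 = 178.68→179, 247 + 3.76 = 250.76→251) → #c8b3fb
48%: (151 + 49.92 = 200.92→201, 111 + 69.12 = 180.12→180, 247 + 3.84 = 250.84→251) → #c9b4fb
49%: (151 + 50.96 = 201.96→202, 111 + 70.56 = 181.56→182, 247 + 3.92 = 250.92→251) → #cab6fb

#c8b3fb, #c9b4fb, #cab6fb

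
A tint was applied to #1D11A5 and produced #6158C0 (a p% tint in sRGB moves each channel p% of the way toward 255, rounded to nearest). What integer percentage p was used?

#1D11A5 is rgb(29, 17, 165); #6158C0 is rgb(97, 88, 192).
On the G channel (widest range): 88 ≈ 17 + (p/100)(255 − 17), so p ≈ 100×(88 − 17)/(255 − 17) = 7100/238 = 29.83.
p = 30 reproduces all three channels after rounding.

30%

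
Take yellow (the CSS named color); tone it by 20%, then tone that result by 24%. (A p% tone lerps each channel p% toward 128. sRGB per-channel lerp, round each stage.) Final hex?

CSS yellow is rgb(255, 255, 0).
Per channel, c → c + 0.2(128 − c):
  R: 255 + 0.2×(128−255) = 255 − 25.4 = 229.6 → 230
  G: 255 − 25.4 = 229.6 → 230
  B: 0 + 25.6 = 25.6 → 26
After the tone: rgb(230, 230, 26) = #E6E61A.
Lerp each channel 24% toward 128:
  R: 230 + 0.24×(128−230) = 230 − 24.48 = 205.52 → 206
  G: 230 + 0.24×(128−230) = 230 − 24.48 = 205.52 → 206
  B: 26 + 24.48 = 50.48 → 50
rgb(206, 206, 50) = #CECE32.

#CECE32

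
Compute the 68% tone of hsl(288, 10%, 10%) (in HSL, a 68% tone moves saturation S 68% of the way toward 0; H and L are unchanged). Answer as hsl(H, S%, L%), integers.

hsl(288, 3%, 10%)

S moves 68% from 10 toward 0: 10 − 6.8 = 3.2 → 3.
H and L are unchanged.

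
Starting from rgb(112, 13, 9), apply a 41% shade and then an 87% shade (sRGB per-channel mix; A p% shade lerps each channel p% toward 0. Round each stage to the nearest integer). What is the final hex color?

#090101

Per channel, c → c + 0.41(0 − c):
  R: 112 + 0.41×(0−112) = 112 − 45.92 = 66.08 → 66
  G: 13 + 0.41×(0−13) = 13 − 5.33 = 7.67 → 8
  B: 9 + 0.41×(0−9) = 9 − 3.69 = 5.31 → 5
After the shade: rgb(66, 8, 5) = #420805.
Per channel, c → c + 0.87(0 − c):
  R: 66 − 57.42 = 8.58 → 9
  G: 8 − 6.96 = 1.04 → 1
  B: 5 − 4.35 = 0.65 → 1
rgb(9, 1, 1) = #090101.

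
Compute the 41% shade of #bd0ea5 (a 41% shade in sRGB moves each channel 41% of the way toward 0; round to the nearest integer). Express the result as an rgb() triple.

#bd0ea5 is rgb(189, 14, 165).
Per channel, c → c + 0.41(0 − c):
  R: 189 + 0.41×(0−189) = 189 − 77.49 = 111.51 → 112
  G: 14 − 5.74 = 8.26 → 8
  B: 165 + 0.41×(0−165) = 165 − 67.65 = 97.35 → 97

rgb(112, 8, 97)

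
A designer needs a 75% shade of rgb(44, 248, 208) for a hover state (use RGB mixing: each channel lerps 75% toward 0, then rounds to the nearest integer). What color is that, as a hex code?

Lerp each channel 75% toward 0:
  R: 44 − 33 = 11 → 11
  G: 248 + 0.75×(0−248) = 248 − 186 = 62 → 62
  B: 208 + 0.75×(0−208) = 208 − 156 = 52 → 52
rgb(11, 62, 52) = #0b3e34.

#0b3e34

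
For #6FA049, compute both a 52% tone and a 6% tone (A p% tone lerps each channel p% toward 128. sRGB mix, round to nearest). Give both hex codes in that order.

#788F66, #709E4C

#6FA049 is rgb(111, 160, 73).
52% tone:
  R: 111 + 0.52×(128−111) = 111 + 8.84 = 119.84 → 120
  G: 160 + 0.52×(128−160) = 160 − 16.64 = 143.36 → 143
  B: 73 + 0.52×(128−73) = 73 + 28.6 = 101.6 → 102
  → #788F66
6% tone:
  R: 111 + 0.06×(128−111) = 111 + 1.02 = 112.02 → 112
  G: 160 + 0.06×(128−160) = 160 − 1.92 = 158.08 → 158
  B: 73 + 0.06×(128−73) = 73 + 3.3 = 76.3 → 76
  → #709E4C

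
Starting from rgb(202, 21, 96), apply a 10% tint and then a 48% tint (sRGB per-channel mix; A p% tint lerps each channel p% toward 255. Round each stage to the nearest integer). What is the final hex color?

#e691b5

Per channel, c → c + 0.1(255 − c):
  R: 202 + 0.1×(255−202) = 202 + 5.3 = 207.3 → 207
  G: 21 + 23.4 = 44.4 → 44
  B: 96 + 0.1×(255−96) = 96 + 15.9 = 111.9 → 112
After the tint: rgb(207, 44, 112) = #cf2c70.
A 48% tint moves each channel 48% toward 255:
  R: 207 + 23.04 = 230.04 → 230
  G: 44 + 101.28 = 145.28 → 145
  B: 112 + 0.48×(255−112) = 112 + 68.64 = 180.64 → 181
rgb(230, 145, 181) = #e691b5.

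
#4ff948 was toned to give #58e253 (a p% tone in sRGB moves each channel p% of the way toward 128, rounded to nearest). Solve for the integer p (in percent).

19%

#4ff948 is rgb(79, 249, 72); #58e253 is rgb(88, 226, 83).
On the G channel (widest range): 226 ≈ 249 + (p/100)(128 − 249), so p ≈ 100×(226 − 249)/(128 − 249) = -2300/-121 = 19.01.
p = 19 reproduces all three channels after rounding.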